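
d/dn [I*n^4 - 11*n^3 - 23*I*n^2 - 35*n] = 4*I*n^3 - 33*n^2 - 46*I*n - 35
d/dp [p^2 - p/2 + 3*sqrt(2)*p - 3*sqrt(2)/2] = 2*p - 1/2 + 3*sqrt(2)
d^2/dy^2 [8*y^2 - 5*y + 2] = 16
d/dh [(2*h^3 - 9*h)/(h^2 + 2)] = (2*h^4 + 21*h^2 - 18)/(h^4 + 4*h^2 + 4)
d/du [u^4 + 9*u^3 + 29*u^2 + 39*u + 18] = 4*u^3 + 27*u^2 + 58*u + 39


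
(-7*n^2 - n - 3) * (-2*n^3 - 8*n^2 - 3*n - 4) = 14*n^5 + 58*n^4 + 35*n^3 + 55*n^2 + 13*n + 12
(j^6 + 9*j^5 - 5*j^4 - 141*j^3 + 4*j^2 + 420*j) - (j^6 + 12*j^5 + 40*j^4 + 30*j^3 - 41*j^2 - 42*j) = -3*j^5 - 45*j^4 - 171*j^3 + 45*j^2 + 462*j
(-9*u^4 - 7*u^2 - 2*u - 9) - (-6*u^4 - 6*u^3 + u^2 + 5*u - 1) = -3*u^4 + 6*u^3 - 8*u^2 - 7*u - 8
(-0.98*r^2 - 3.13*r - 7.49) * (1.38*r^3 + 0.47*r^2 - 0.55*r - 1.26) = -1.3524*r^5 - 4.78*r^4 - 11.2683*r^3 - 0.564*r^2 + 8.0633*r + 9.4374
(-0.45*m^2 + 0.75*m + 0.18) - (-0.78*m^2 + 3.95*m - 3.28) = 0.33*m^2 - 3.2*m + 3.46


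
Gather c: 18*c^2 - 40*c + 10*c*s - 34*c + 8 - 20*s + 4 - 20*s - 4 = 18*c^2 + c*(10*s - 74) - 40*s + 8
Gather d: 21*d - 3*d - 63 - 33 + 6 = 18*d - 90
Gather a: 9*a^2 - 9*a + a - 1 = 9*a^2 - 8*a - 1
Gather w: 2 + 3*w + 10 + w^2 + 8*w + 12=w^2 + 11*w + 24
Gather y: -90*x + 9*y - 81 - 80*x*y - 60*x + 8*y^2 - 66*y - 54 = -150*x + 8*y^2 + y*(-80*x - 57) - 135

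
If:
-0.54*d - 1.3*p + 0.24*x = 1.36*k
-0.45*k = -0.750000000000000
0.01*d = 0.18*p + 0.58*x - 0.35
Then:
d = 7.23411978221416*x - 7.83121597096189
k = 1.67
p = 1.50937689050212 - 2.82032667876588*x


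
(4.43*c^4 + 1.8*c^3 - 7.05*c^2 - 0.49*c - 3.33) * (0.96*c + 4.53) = 4.2528*c^5 + 21.7959*c^4 + 1.386*c^3 - 32.4069*c^2 - 5.4165*c - 15.0849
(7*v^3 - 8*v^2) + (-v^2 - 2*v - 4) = 7*v^3 - 9*v^2 - 2*v - 4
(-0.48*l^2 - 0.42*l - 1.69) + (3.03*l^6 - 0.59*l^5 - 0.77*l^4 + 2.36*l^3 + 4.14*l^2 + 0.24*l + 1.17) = 3.03*l^6 - 0.59*l^5 - 0.77*l^4 + 2.36*l^3 + 3.66*l^2 - 0.18*l - 0.52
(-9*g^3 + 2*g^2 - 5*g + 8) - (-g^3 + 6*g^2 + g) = -8*g^3 - 4*g^2 - 6*g + 8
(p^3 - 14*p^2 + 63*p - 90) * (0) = 0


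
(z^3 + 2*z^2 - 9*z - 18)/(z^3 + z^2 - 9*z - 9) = (z + 2)/(z + 1)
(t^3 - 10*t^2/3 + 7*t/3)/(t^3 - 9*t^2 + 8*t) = (t - 7/3)/(t - 8)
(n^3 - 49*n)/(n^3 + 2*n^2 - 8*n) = (n^2 - 49)/(n^2 + 2*n - 8)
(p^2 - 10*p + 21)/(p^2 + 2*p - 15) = (p - 7)/(p + 5)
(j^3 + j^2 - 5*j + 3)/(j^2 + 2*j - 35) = (j^3 + j^2 - 5*j + 3)/(j^2 + 2*j - 35)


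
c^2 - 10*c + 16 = (c - 8)*(c - 2)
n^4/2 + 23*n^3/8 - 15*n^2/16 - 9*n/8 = n*(n/2 + 1/4)*(n - 3/4)*(n + 6)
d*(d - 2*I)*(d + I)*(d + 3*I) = d^4 + 2*I*d^3 + 5*d^2 + 6*I*d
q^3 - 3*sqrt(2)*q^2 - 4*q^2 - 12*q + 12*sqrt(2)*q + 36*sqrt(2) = (q - 6)*(q + 2)*(q - 3*sqrt(2))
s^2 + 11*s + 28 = (s + 4)*(s + 7)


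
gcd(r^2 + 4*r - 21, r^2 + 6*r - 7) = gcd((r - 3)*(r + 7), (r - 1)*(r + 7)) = r + 7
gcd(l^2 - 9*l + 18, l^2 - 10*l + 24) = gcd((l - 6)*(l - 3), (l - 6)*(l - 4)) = l - 6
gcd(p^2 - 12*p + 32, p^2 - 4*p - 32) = p - 8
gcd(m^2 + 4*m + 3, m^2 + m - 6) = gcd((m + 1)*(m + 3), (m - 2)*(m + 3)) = m + 3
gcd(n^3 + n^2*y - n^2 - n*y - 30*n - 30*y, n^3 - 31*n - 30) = n^2 - n - 30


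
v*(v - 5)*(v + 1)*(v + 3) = v^4 - v^3 - 17*v^2 - 15*v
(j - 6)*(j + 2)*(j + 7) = j^3 + 3*j^2 - 40*j - 84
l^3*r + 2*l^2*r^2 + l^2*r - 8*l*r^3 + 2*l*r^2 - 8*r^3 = (l - 2*r)*(l + 4*r)*(l*r + r)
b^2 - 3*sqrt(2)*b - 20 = (b - 5*sqrt(2))*(b + 2*sqrt(2))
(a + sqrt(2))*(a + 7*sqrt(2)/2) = a^2 + 9*sqrt(2)*a/2 + 7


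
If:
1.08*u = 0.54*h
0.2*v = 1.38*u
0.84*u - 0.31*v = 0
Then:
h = 0.00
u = 0.00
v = 0.00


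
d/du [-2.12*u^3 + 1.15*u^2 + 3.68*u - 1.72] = -6.36*u^2 + 2.3*u + 3.68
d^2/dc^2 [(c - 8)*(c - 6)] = 2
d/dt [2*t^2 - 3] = 4*t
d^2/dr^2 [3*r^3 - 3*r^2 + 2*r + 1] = 18*r - 6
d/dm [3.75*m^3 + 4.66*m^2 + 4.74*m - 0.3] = 11.25*m^2 + 9.32*m + 4.74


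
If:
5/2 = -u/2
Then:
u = -5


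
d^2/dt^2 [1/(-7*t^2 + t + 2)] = 2*(-49*t^2 + 7*t + (14*t - 1)^2 + 14)/(-7*t^2 + t + 2)^3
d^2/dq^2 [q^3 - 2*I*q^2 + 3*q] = 6*q - 4*I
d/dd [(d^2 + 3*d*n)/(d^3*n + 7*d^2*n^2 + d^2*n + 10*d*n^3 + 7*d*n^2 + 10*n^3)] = (-d*(d + 3*n)*(3*d^2 + 14*d*n + 2*d + 10*n^2 + 7*n) + (2*d + 3*n)*(d^3 + 7*d^2*n + d^2 + 10*d*n^2 + 7*d*n + 10*n^2))/(n*(d^3 + 7*d^2*n + d^2 + 10*d*n^2 + 7*d*n + 10*n^2)^2)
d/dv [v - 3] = 1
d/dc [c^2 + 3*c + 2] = 2*c + 3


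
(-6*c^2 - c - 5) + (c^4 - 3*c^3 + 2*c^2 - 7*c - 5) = c^4 - 3*c^3 - 4*c^2 - 8*c - 10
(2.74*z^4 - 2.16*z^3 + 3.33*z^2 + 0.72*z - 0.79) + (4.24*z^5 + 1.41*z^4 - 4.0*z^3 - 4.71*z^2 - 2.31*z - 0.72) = 4.24*z^5 + 4.15*z^4 - 6.16*z^3 - 1.38*z^2 - 1.59*z - 1.51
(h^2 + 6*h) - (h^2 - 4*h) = 10*h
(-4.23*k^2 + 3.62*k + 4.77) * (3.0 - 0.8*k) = 3.384*k^3 - 15.586*k^2 + 7.044*k + 14.31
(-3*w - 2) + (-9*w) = -12*w - 2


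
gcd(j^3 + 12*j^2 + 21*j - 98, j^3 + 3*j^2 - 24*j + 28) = j^2 + 5*j - 14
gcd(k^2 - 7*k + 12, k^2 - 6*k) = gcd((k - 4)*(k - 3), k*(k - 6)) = 1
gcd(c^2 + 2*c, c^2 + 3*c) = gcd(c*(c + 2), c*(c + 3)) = c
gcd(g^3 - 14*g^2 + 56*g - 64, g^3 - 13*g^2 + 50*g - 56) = g^2 - 6*g + 8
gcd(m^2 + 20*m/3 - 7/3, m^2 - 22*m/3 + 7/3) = m - 1/3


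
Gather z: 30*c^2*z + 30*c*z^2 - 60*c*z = 30*c*z^2 + z*(30*c^2 - 60*c)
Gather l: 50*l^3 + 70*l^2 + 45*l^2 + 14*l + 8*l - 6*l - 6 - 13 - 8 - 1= 50*l^3 + 115*l^2 + 16*l - 28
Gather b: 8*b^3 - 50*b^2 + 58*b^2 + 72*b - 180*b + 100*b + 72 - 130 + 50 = 8*b^3 + 8*b^2 - 8*b - 8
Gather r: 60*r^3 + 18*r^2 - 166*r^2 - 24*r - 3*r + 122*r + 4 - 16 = 60*r^3 - 148*r^2 + 95*r - 12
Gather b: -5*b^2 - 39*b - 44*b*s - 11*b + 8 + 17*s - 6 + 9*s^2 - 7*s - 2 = -5*b^2 + b*(-44*s - 50) + 9*s^2 + 10*s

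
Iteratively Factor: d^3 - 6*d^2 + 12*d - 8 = (d - 2)*(d^2 - 4*d + 4) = (d - 2)^2*(d - 2)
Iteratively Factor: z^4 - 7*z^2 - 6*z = (z + 1)*(z^3 - z^2 - 6*z) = (z - 3)*(z + 1)*(z^2 + 2*z) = z*(z - 3)*(z + 1)*(z + 2)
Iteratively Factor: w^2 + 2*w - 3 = (w + 3)*(w - 1)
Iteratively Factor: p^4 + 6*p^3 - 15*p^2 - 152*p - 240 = (p - 5)*(p^3 + 11*p^2 + 40*p + 48) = (p - 5)*(p + 4)*(p^2 + 7*p + 12) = (p - 5)*(p + 4)^2*(p + 3)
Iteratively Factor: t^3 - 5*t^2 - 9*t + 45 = (t - 5)*(t^2 - 9) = (t - 5)*(t - 3)*(t + 3)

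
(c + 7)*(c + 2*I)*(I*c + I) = I*c^3 - 2*c^2 + 8*I*c^2 - 16*c + 7*I*c - 14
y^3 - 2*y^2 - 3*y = y*(y - 3)*(y + 1)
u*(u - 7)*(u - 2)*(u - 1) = u^4 - 10*u^3 + 23*u^2 - 14*u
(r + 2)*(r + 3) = r^2 + 5*r + 6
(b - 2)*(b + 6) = b^2 + 4*b - 12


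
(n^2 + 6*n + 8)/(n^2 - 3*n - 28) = (n + 2)/(n - 7)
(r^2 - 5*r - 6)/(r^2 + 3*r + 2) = (r - 6)/(r + 2)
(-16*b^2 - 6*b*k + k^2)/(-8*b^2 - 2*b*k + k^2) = (8*b - k)/(4*b - k)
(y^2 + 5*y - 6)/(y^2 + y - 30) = (y - 1)/(y - 5)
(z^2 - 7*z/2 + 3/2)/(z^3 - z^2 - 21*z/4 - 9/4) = 2*(2*z - 1)/(4*z^2 + 8*z + 3)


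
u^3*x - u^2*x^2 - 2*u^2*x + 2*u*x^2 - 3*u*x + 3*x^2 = (u - 3)*(u - x)*(u*x + x)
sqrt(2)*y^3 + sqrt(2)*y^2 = y^2*(sqrt(2)*y + sqrt(2))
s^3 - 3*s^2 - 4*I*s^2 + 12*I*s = s*(s - 3)*(s - 4*I)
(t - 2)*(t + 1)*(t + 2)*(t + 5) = t^4 + 6*t^3 + t^2 - 24*t - 20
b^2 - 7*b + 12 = (b - 4)*(b - 3)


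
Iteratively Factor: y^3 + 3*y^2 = (y)*(y^2 + 3*y) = y*(y + 3)*(y)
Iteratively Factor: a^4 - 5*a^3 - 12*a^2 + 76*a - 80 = (a - 2)*(a^3 - 3*a^2 - 18*a + 40) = (a - 2)*(a + 4)*(a^2 - 7*a + 10) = (a - 5)*(a - 2)*(a + 4)*(a - 2)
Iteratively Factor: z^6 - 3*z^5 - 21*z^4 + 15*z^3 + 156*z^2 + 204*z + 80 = (z + 1)*(z^5 - 4*z^4 - 17*z^3 + 32*z^2 + 124*z + 80) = (z + 1)*(z + 2)*(z^4 - 6*z^3 - 5*z^2 + 42*z + 40) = (z + 1)*(z + 2)^2*(z^3 - 8*z^2 + 11*z + 20) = (z + 1)^2*(z + 2)^2*(z^2 - 9*z + 20) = (z - 4)*(z + 1)^2*(z + 2)^2*(z - 5)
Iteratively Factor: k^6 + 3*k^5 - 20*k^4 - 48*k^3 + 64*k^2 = (k)*(k^5 + 3*k^4 - 20*k^3 - 48*k^2 + 64*k) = k^2*(k^4 + 3*k^3 - 20*k^2 - 48*k + 64) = k^2*(k + 4)*(k^3 - k^2 - 16*k + 16) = k^2*(k + 4)^2*(k^2 - 5*k + 4) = k^2*(k - 4)*(k + 4)^2*(k - 1)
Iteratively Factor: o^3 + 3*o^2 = (o)*(o^2 + 3*o) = o*(o + 3)*(o)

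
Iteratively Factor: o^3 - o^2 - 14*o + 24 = (o - 2)*(o^2 + o - 12) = (o - 3)*(o - 2)*(o + 4)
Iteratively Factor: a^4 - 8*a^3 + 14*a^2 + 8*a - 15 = (a - 3)*(a^3 - 5*a^2 - a + 5) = (a - 5)*(a - 3)*(a^2 - 1) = (a - 5)*(a - 3)*(a - 1)*(a + 1)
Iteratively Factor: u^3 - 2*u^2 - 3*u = (u + 1)*(u^2 - 3*u) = u*(u + 1)*(u - 3)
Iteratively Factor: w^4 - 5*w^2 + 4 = (w - 1)*(w^3 + w^2 - 4*w - 4) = (w - 1)*(w + 2)*(w^2 - w - 2) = (w - 1)*(w + 1)*(w + 2)*(w - 2)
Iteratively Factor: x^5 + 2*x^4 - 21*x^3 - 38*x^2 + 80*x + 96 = (x + 4)*(x^4 - 2*x^3 - 13*x^2 + 14*x + 24) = (x - 2)*(x + 4)*(x^3 - 13*x - 12) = (x - 2)*(x + 1)*(x + 4)*(x^2 - x - 12) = (x - 2)*(x + 1)*(x + 3)*(x + 4)*(x - 4)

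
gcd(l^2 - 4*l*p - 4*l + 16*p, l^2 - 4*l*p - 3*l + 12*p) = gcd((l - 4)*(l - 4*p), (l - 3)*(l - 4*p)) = -l + 4*p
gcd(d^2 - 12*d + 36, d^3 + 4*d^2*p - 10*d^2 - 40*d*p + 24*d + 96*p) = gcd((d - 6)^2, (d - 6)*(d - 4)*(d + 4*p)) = d - 6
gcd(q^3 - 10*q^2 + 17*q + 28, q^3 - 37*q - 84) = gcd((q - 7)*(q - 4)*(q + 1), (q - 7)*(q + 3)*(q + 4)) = q - 7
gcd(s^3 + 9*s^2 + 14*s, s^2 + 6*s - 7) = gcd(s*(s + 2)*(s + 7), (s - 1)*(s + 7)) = s + 7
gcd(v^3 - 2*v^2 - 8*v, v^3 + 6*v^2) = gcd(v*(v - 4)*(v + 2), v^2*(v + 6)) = v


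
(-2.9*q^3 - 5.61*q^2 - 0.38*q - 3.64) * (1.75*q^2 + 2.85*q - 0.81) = -5.075*q^5 - 18.0825*q^4 - 14.3045*q^3 - 2.9089*q^2 - 10.0662*q + 2.9484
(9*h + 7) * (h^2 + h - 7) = 9*h^3 + 16*h^2 - 56*h - 49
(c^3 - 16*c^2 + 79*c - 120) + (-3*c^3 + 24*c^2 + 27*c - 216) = -2*c^3 + 8*c^2 + 106*c - 336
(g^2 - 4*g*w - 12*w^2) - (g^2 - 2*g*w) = -2*g*w - 12*w^2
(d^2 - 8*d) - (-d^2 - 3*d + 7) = 2*d^2 - 5*d - 7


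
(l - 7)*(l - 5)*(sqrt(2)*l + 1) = sqrt(2)*l^3 - 12*sqrt(2)*l^2 + l^2 - 12*l + 35*sqrt(2)*l + 35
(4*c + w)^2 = 16*c^2 + 8*c*w + w^2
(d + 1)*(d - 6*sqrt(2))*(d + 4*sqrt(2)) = d^3 - 2*sqrt(2)*d^2 + d^2 - 48*d - 2*sqrt(2)*d - 48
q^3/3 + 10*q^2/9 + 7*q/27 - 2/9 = (q/3 + 1)*(q - 1/3)*(q + 2/3)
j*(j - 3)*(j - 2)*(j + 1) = j^4 - 4*j^3 + j^2 + 6*j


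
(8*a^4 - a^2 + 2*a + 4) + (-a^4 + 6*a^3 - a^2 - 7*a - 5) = 7*a^4 + 6*a^3 - 2*a^2 - 5*a - 1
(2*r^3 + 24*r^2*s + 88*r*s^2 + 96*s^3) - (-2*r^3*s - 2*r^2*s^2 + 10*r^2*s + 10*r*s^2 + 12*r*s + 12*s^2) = 2*r^3*s + 2*r^3 + 2*r^2*s^2 + 14*r^2*s + 78*r*s^2 - 12*r*s + 96*s^3 - 12*s^2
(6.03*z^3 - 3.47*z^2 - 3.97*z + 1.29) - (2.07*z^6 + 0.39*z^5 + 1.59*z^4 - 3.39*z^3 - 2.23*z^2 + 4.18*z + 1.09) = -2.07*z^6 - 0.39*z^5 - 1.59*z^4 + 9.42*z^3 - 1.24*z^2 - 8.15*z + 0.2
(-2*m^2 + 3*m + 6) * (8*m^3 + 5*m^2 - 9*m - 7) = -16*m^5 + 14*m^4 + 81*m^3 + 17*m^2 - 75*m - 42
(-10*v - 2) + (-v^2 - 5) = -v^2 - 10*v - 7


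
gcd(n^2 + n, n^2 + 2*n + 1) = n + 1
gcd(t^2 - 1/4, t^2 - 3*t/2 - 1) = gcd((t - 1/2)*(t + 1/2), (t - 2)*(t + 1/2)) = t + 1/2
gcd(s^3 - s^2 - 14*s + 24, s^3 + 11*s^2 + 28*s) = s + 4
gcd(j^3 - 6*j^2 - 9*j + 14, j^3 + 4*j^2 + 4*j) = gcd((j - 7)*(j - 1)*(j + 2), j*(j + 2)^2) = j + 2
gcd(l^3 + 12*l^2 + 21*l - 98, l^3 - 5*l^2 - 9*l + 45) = 1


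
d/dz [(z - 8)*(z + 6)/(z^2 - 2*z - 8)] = 80*(z - 1)/(z^4 - 4*z^3 - 12*z^2 + 32*z + 64)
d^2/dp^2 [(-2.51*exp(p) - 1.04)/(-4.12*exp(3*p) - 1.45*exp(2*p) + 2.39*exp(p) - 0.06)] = (170.422976*exp(6*p) + 203.864604*exp(5*p) + 172.481707*exp(4*p) - 11.102675*exp(3*p) - 14.436372*exp(2*p) + 5.938598*exp(p) + 0.158172)*exp(p)/(69.934528*exp(9*p) + 73.83864*exp(8*p) - 95.719548*exp(7*p) - 79.563143*exp(6*p) + 57.677271*exp(5*p) + 21.681237*exp(4*p) - 14.855003*exp(3*p) + 1.043838*exp(2*p) - 0.025812*exp(p) + 0.000216)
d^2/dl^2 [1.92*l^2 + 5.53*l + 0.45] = 3.84000000000000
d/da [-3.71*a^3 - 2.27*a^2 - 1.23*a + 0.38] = -11.13*a^2 - 4.54*a - 1.23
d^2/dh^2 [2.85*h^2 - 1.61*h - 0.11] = 5.70000000000000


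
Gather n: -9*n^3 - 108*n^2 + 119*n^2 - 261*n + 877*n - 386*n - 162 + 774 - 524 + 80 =-9*n^3 + 11*n^2 + 230*n + 168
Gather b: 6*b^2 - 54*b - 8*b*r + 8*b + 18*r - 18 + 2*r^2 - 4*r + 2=6*b^2 + b*(-8*r - 46) + 2*r^2 + 14*r - 16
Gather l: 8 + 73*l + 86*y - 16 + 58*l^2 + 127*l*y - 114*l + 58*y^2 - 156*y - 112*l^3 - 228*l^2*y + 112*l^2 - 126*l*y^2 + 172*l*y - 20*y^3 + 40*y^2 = -112*l^3 + l^2*(170 - 228*y) + l*(-126*y^2 + 299*y - 41) - 20*y^3 + 98*y^2 - 70*y - 8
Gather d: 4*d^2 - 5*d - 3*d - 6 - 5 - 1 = 4*d^2 - 8*d - 12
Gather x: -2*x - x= -3*x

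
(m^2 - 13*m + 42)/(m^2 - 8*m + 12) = (m - 7)/(m - 2)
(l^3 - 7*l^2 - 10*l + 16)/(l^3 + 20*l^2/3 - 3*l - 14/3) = 3*(l^2 - 6*l - 16)/(3*l^2 + 23*l + 14)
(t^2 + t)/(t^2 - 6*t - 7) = t/(t - 7)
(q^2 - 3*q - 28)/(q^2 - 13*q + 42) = (q + 4)/(q - 6)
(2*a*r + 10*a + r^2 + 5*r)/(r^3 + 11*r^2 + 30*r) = (2*a + r)/(r*(r + 6))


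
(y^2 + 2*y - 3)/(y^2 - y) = (y + 3)/y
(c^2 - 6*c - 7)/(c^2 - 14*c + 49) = (c + 1)/(c - 7)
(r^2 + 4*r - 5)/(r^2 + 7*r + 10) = (r - 1)/(r + 2)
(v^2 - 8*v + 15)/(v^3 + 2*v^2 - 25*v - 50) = (v - 3)/(v^2 + 7*v + 10)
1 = 1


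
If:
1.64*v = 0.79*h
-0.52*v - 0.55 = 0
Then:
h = -2.20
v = -1.06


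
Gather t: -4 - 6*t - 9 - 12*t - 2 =-18*t - 15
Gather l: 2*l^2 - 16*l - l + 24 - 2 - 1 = 2*l^2 - 17*l + 21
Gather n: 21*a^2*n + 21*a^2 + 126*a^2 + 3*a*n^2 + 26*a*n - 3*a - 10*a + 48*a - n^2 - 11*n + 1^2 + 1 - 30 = 147*a^2 + 35*a + n^2*(3*a - 1) + n*(21*a^2 + 26*a - 11) - 28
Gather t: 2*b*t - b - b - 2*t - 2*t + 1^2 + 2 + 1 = -2*b + t*(2*b - 4) + 4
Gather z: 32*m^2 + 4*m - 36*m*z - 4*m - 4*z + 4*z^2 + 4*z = 32*m^2 - 36*m*z + 4*z^2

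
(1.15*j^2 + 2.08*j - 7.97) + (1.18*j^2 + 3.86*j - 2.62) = 2.33*j^2 + 5.94*j - 10.59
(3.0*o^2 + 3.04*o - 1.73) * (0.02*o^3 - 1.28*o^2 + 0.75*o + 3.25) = 0.06*o^5 - 3.7792*o^4 - 1.6758*o^3 + 14.2444*o^2 + 8.5825*o - 5.6225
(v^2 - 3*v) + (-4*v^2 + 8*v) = -3*v^2 + 5*v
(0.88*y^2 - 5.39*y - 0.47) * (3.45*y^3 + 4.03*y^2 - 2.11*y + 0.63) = 3.036*y^5 - 15.0491*y^4 - 25.2*y^3 + 10.0332*y^2 - 2.404*y - 0.2961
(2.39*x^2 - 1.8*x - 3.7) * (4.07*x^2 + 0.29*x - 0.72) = 9.7273*x^4 - 6.6329*x^3 - 17.3018*x^2 + 0.223*x + 2.664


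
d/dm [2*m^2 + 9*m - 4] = 4*m + 9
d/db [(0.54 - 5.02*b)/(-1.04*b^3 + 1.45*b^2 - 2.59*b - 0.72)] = (-10.4416*b^3 + 8.9638*b^2 - 1.566*b + 5.013)/(1.0816*b^6 - 3.016*b^5 + 7.4897*b^4 - 6.0134*b^3 + 4.6201*b^2 + 3.7296*b + 0.5184)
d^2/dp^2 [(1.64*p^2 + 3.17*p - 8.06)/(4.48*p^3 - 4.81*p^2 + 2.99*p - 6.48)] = (65.830912*p^6 + 381.739008*p^5 - 2482.876032*p^4 + 3554.40117*p^3 - 969.038244*p^2 - 1301.232036*p + 618.893924)/(89.915392*p^9 - 289.615872*p^8 + 490.980672*p^7 - 888.038689*p^6 + 1165.503105*p^5 - 1099.576803*p^4 + 1150.250147*p^3 - 779.717016*p^2 + 376.653888*p - 272.097792)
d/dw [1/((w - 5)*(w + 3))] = 2*(1 - w)/(w^4 - 4*w^3 - 26*w^2 + 60*w + 225)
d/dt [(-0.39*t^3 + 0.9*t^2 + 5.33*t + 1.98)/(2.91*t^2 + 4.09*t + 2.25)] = (-1.1349*t^4 - 3.1902*t^3 - 14.4618*t^2 - 7.4736*t + 3.8943)/(8.4681*t^4 + 23.8038*t^3 + 29.8231*t^2 + 18.405*t + 5.0625)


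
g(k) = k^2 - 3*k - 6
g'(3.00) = 3.00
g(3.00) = -6.00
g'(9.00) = 15.00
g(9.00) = 48.00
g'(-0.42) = -3.84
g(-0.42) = -4.56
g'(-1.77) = -6.54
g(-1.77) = 2.44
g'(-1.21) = -5.42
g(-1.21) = -0.91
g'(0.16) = -2.68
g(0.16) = -6.45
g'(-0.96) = -4.92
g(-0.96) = -2.20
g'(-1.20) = -5.40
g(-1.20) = -0.96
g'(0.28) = -2.44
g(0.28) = -6.76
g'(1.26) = -0.48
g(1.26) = -8.19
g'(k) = 2*k - 3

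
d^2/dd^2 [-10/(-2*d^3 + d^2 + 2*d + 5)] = 20*((1 - 6*d)*(-2*d^3 + d^2 + 2*d + 5) - 4*(-3*d^2 + d + 1)^2)/(-2*d^3 + d^2 + 2*d + 5)^3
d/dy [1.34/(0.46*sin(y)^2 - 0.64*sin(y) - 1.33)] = (0.8576 - 1.2328*sin(y))*cos(y)/(-0.46*sin(y)^2 + 0.64*sin(y) + 1.33)^2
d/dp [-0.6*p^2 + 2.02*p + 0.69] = 2.02 - 1.2*p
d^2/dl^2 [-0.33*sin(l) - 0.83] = 0.33*sin(l)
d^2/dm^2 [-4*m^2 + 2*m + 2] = -8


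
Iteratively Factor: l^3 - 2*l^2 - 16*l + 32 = (l - 2)*(l^2 - 16) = (l - 4)*(l - 2)*(l + 4)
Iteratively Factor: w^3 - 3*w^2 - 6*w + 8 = (w - 1)*(w^2 - 2*w - 8) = (w - 1)*(w + 2)*(w - 4)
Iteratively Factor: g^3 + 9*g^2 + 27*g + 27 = (g + 3)*(g^2 + 6*g + 9) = (g + 3)^2*(g + 3)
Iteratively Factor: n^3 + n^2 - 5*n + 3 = (n - 1)*(n^2 + 2*n - 3) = (n - 1)^2*(n + 3)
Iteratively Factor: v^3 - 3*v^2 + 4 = (v - 2)*(v^2 - v - 2) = (v - 2)^2*(v + 1)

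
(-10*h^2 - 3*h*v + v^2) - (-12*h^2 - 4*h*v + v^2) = 2*h^2 + h*v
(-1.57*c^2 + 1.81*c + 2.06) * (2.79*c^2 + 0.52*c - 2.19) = -4.3803*c^4 + 4.2335*c^3 + 10.1269*c^2 - 2.8927*c - 4.5114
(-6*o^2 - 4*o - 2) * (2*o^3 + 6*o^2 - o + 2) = -12*o^5 - 44*o^4 - 22*o^3 - 20*o^2 - 6*o - 4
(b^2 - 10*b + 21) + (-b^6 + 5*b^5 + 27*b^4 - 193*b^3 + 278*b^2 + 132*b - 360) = -b^6 + 5*b^5 + 27*b^4 - 193*b^3 + 279*b^2 + 122*b - 339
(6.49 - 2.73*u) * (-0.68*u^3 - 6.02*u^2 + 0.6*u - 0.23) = 1.8564*u^4 + 12.0214*u^3 - 40.7078*u^2 + 4.5219*u - 1.4927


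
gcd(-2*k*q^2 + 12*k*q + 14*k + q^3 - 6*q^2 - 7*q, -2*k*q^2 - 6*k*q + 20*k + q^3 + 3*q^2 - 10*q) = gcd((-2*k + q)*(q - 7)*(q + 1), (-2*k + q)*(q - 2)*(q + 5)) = -2*k + q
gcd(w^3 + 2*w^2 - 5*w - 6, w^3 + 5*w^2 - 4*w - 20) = w - 2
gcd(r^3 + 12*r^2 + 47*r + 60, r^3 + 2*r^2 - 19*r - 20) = r + 5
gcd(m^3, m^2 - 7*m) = m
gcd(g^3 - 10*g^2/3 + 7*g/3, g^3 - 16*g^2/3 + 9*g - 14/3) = g^2 - 10*g/3 + 7/3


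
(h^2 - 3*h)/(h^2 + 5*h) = (h - 3)/(h + 5)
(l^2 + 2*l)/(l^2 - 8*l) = (l + 2)/(l - 8)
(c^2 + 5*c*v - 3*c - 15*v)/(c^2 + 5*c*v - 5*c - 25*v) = (c - 3)/(c - 5)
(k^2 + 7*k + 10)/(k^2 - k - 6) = (k + 5)/(k - 3)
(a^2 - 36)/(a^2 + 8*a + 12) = (a - 6)/(a + 2)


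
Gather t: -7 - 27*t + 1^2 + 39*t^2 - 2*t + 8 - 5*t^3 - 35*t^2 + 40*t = -5*t^3 + 4*t^2 + 11*t + 2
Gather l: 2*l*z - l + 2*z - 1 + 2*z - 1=l*(2*z - 1) + 4*z - 2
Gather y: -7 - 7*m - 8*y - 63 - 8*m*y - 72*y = -7*m + y*(-8*m - 80) - 70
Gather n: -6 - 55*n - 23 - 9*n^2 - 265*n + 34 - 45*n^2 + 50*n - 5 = -54*n^2 - 270*n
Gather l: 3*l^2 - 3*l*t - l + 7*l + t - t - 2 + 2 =3*l^2 + l*(6 - 3*t)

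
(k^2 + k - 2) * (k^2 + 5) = k^4 + k^3 + 3*k^2 + 5*k - 10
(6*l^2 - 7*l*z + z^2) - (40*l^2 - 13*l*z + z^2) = -34*l^2 + 6*l*z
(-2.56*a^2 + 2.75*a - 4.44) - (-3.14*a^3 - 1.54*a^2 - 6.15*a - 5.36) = 3.14*a^3 - 1.02*a^2 + 8.9*a + 0.92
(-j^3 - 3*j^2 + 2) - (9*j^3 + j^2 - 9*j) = -10*j^3 - 4*j^2 + 9*j + 2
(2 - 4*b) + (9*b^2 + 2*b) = 9*b^2 - 2*b + 2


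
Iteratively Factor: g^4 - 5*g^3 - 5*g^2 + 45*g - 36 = (g - 1)*(g^3 - 4*g^2 - 9*g + 36) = (g - 4)*(g - 1)*(g^2 - 9) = (g - 4)*(g - 1)*(g + 3)*(g - 3)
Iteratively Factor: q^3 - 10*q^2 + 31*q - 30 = (q - 3)*(q^2 - 7*q + 10) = (q - 5)*(q - 3)*(q - 2)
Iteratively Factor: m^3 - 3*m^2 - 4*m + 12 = (m + 2)*(m^2 - 5*m + 6) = (m - 2)*(m + 2)*(m - 3)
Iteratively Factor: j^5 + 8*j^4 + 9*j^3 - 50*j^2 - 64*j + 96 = (j - 2)*(j^4 + 10*j^3 + 29*j^2 + 8*j - 48) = (j - 2)*(j + 4)*(j^3 + 6*j^2 + 5*j - 12) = (j - 2)*(j + 3)*(j + 4)*(j^2 + 3*j - 4) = (j - 2)*(j - 1)*(j + 3)*(j + 4)*(j + 4)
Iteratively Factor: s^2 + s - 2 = (s + 2)*(s - 1)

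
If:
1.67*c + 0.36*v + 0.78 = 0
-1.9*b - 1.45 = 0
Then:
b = -0.76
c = -0.215568862275449*v - 0.467065868263473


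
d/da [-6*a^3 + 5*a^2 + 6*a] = -18*a^2 + 10*a + 6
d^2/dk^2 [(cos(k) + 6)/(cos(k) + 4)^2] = (133*cos(k)/4 - 4*cos(2*k) - cos(3*k)/4 + 16)/(cos(k) + 4)^4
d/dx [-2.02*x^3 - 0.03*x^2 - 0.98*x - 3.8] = -6.06*x^2 - 0.06*x - 0.98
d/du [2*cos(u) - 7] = -2*sin(u)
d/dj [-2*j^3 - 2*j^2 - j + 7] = -6*j^2 - 4*j - 1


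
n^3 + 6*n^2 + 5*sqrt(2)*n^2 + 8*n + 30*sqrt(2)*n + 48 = (n + 6)*(n + sqrt(2))*(n + 4*sqrt(2))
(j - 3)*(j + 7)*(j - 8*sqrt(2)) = j^3 - 8*sqrt(2)*j^2 + 4*j^2 - 32*sqrt(2)*j - 21*j + 168*sqrt(2)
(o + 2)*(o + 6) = o^2 + 8*o + 12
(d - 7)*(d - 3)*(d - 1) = d^3 - 11*d^2 + 31*d - 21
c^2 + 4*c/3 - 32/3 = (c - 8/3)*(c + 4)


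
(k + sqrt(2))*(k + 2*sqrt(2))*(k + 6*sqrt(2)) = k^3 + 9*sqrt(2)*k^2 + 40*k + 24*sqrt(2)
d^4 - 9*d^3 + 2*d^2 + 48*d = d*(d - 8)*(d - 3)*(d + 2)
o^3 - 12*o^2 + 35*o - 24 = (o - 8)*(o - 3)*(o - 1)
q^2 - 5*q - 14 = (q - 7)*(q + 2)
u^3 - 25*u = u*(u - 5)*(u + 5)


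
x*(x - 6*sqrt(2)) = x^2 - 6*sqrt(2)*x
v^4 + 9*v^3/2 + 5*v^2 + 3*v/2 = v*(v + 1/2)*(v + 1)*(v + 3)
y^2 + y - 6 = (y - 2)*(y + 3)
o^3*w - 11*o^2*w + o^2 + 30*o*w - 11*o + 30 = (o - 6)*(o - 5)*(o*w + 1)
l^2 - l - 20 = (l - 5)*(l + 4)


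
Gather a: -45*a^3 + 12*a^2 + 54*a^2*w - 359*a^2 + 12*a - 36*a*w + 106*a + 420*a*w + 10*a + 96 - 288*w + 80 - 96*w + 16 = -45*a^3 + a^2*(54*w - 347) + a*(384*w + 128) - 384*w + 192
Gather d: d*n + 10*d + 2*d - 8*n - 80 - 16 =d*(n + 12) - 8*n - 96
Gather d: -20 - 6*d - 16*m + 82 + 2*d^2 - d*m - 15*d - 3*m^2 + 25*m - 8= 2*d^2 + d*(-m - 21) - 3*m^2 + 9*m + 54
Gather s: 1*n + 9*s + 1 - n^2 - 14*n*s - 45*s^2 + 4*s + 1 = -n^2 + n - 45*s^2 + s*(13 - 14*n) + 2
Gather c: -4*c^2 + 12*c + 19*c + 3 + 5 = -4*c^2 + 31*c + 8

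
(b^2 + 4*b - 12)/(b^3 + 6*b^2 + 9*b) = (b^2 + 4*b - 12)/(b*(b^2 + 6*b + 9))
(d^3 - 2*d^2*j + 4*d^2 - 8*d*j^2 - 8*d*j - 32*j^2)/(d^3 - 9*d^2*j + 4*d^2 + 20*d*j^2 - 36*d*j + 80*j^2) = (d + 2*j)/(d - 5*j)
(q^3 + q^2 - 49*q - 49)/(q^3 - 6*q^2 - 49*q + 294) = (q + 1)/(q - 6)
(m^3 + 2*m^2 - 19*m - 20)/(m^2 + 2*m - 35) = (m^3 + 2*m^2 - 19*m - 20)/(m^2 + 2*m - 35)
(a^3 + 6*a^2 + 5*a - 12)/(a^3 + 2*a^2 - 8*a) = (a^2 + 2*a - 3)/(a*(a - 2))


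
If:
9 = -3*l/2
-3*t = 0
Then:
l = -6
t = 0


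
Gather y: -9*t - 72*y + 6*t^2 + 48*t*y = 6*t^2 - 9*t + y*(48*t - 72)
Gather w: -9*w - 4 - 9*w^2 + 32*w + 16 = -9*w^2 + 23*w + 12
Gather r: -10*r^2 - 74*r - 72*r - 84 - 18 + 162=-10*r^2 - 146*r + 60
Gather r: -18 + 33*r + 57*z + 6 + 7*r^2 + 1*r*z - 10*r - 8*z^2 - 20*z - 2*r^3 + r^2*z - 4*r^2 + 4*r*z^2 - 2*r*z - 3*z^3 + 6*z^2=-2*r^3 + r^2*(z + 3) + r*(4*z^2 - z + 23) - 3*z^3 - 2*z^2 + 37*z - 12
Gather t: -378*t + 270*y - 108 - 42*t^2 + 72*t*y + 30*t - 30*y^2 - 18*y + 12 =-42*t^2 + t*(72*y - 348) - 30*y^2 + 252*y - 96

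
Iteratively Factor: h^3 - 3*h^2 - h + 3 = (h - 1)*(h^2 - 2*h - 3) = (h - 1)*(h + 1)*(h - 3)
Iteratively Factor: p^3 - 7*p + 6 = (p + 3)*(p^2 - 3*p + 2) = (p - 1)*(p + 3)*(p - 2)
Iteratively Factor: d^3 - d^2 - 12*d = (d)*(d^2 - d - 12) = d*(d + 3)*(d - 4)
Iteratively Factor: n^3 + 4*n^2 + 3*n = (n + 1)*(n^2 + 3*n) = (n + 1)*(n + 3)*(n)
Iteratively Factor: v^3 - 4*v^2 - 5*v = (v + 1)*(v^2 - 5*v) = v*(v + 1)*(v - 5)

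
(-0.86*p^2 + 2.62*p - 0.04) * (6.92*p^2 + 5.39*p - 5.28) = -5.9512*p^4 + 13.495*p^3 + 18.3858*p^2 - 14.0492*p + 0.2112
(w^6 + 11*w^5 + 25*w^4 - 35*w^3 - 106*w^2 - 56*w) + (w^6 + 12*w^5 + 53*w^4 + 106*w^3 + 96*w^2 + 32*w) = 2*w^6 + 23*w^5 + 78*w^4 + 71*w^3 - 10*w^2 - 24*w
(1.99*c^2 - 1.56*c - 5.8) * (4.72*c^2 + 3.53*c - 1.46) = 9.3928*c^4 - 0.338500000000001*c^3 - 35.7882*c^2 - 18.1964*c + 8.468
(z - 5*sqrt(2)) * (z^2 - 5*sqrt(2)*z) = z^3 - 10*sqrt(2)*z^2 + 50*z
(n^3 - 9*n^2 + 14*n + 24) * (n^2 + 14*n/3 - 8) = n^5 - 13*n^4/3 - 36*n^3 + 484*n^2/3 - 192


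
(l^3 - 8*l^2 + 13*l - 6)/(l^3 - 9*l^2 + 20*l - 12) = (l - 1)/(l - 2)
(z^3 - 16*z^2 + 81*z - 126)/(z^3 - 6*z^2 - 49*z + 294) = (z - 3)/(z + 7)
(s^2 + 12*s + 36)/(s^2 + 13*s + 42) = (s + 6)/(s + 7)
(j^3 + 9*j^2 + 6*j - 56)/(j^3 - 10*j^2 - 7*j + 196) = (j^2 + 5*j - 14)/(j^2 - 14*j + 49)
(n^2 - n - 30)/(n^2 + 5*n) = (n - 6)/n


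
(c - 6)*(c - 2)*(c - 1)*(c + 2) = c^4 - 7*c^3 + 2*c^2 + 28*c - 24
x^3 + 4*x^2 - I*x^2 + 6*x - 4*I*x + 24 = (x + 4)*(x - 3*I)*(x + 2*I)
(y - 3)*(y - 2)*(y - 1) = y^3 - 6*y^2 + 11*y - 6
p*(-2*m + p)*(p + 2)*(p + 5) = -2*m*p^3 - 14*m*p^2 - 20*m*p + p^4 + 7*p^3 + 10*p^2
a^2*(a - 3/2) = a^3 - 3*a^2/2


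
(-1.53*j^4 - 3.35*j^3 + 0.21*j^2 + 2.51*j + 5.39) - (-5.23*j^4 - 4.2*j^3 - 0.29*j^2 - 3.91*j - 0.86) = 3.7*j^4 + 0.85*j^3 + 0.5*j^2 + 6.42*j + 6.25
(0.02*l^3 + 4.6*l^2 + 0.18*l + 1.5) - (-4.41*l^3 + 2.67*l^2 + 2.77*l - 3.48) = 4.43*l^3 + 1.93*l^2 - 2.59*l + 4.98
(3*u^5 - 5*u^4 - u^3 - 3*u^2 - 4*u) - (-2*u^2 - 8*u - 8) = 3*u^5 - 5*u^4 - u^3 - u^2 + 4*u + 8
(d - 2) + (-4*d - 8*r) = -3*d - 8*r - 2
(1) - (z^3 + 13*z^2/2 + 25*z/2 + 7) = -z^3 - 13*z^2/2 - 25*z/2 - 6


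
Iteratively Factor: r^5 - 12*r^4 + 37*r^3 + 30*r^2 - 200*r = (r)*(r^4 - 12*r^3 + 37*r^2 + 30*r - 200) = r*(r + 2)*(r^3 - 14*r^2 + 65*r - 100) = r*(r - 5)*(r + 2)*(r^2 - 9*r + 20) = r*(r - 5)*(r - 4)*(r + 2)*(r - 5)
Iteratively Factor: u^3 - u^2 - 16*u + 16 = (u - 4)*(u^2 + 3*u - 4) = (u - 4)*(u + 4)*(u - 1)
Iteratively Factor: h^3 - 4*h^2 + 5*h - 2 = (h - 1)*(h^2 - 3*h + 2) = (h - 1)^2*(h - 2)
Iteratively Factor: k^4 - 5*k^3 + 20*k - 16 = (k - 4)*(k^3 - k^2 - 4*k + 4) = (k - 4)*(k + 2)*(k^2 - 3*k + 2) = (k - 4)*(k - 2)*(k + 2)*(k - 1)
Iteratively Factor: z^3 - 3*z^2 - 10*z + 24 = (z - 2)*(z^2 - z - 12) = (z - 2)*(z + 3)*(z - 4)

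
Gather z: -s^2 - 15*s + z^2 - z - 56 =-s^2 - 15*s + z^2 - z - 56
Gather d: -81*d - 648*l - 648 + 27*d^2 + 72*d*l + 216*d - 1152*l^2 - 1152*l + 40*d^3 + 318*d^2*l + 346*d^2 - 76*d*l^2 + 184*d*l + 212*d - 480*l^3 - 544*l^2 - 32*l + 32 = 40*d^3 + d^2*(318*l + 373) + d*(-76*l^2 + 256*l + 347) - 480*l^3 - 1696*l^2 - 1832*l - 616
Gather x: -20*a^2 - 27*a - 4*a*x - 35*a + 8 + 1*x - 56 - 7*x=-20*a^2 - 62*a + x*(-4*a - 6) - 48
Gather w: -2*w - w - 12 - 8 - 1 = -3*w - 21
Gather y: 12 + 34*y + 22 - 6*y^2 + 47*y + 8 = -6*y^2 + 81*y + 42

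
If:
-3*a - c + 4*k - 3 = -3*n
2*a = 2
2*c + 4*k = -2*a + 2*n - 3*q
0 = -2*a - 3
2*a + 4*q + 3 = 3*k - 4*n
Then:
No Solution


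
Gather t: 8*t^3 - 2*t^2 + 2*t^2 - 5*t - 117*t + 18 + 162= 8*t^3 - 122*t + 180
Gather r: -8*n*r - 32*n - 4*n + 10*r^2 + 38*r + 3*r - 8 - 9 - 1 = -36*n + 10*r^2 + r*(41 - 8*n) - 18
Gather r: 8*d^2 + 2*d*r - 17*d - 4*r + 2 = 8*d^2 - 17*d + r*(2*d - 4) + 2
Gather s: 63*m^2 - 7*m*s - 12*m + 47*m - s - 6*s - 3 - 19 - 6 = 63*m^2 + 35*m + s*(-7*m - 7) - 28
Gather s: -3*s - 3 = -3*s - 3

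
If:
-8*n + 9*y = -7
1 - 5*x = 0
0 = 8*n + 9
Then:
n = -9/8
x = 1/5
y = -16/9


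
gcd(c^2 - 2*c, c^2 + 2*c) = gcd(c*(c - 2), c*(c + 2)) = c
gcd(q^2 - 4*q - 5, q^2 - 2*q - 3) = q + 1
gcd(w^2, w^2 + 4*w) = w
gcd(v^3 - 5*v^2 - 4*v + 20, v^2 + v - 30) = v - 5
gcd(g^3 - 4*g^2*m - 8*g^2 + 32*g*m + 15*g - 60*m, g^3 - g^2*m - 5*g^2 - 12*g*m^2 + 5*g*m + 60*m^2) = g^2 - 4*g*m - 5*g + 20*m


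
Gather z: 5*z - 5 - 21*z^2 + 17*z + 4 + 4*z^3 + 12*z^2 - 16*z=4*z^3 - 9*z^2 + 6*z - 1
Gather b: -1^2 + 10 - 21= -12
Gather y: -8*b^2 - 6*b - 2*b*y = -8*b^2 - 2*b*y - 6*b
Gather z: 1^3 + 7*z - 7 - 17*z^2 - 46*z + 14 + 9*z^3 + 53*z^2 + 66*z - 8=9*z^3 + 36*z^2 + 27*z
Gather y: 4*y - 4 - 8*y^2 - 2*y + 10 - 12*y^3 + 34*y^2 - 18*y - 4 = -12*y^3 + 26*y^2 - 16*y + 2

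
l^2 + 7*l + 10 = (l + 2)*(l + 5)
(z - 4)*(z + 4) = z^2 - 16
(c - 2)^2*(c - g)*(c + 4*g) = c^4 + 3*c^3*g - 4*c^3 - 4*c^2*g^2 - 12*c^2*g + 4*c^2 + 16*c*g^2 + 12*c*g - 16*g^2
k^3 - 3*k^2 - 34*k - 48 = (k - 8)*(k + 2)*(k + 3)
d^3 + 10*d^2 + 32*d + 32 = (d + 2)*(d + 4)^2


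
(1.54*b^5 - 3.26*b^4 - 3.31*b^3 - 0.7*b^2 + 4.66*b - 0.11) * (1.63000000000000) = 2.5102*b^5 - 5.3138*b^4 - 5.3953*b^3 - 1.141*b^2 + 7.5958*b - 0.1793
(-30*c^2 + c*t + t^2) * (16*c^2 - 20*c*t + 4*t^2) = -480*c^4 + 616*c^3*t - 124*c^2*t^2 - 16*c*t^3 + 4*t^4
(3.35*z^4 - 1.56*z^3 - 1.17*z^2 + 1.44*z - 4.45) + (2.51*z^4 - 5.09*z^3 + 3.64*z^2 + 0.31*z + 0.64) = 5.86*z^4 - 6.65*z^3 + 2.47*z^2 + 1.75*z - 3.81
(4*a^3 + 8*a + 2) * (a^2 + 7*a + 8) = 4*a^5 + 28*a^4 + 40*a^3 + 58*a^2 + 78*a + 16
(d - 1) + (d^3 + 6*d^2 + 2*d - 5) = d^3 + 6*d^2 + 3*d - 6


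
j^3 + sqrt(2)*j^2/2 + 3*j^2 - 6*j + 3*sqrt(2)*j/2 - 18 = (j + 3)*(j - 3*sqrt(2)/2)*(j + 2*sqrt(2))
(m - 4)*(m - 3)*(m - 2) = m^3 - 9*m^2 + 26*m - 24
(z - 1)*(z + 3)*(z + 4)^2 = z^4 + 10*z^3 + 29*z^2 + 8*z - 48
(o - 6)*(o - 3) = o^2 - 9*o + 18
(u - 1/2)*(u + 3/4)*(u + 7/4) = u^3 + 2*u^2 + u/16 - 21/32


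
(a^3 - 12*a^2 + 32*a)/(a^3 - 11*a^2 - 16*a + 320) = a*(a - 4)/(a^2 - 3*a - 40)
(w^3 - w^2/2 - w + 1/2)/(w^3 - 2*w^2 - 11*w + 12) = (w^2 + w/2 - 1/2)/(w^2 - w - 12)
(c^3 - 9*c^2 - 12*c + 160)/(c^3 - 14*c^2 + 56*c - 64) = (c^2 - c - 20)/(c^2 - 6*c + 8)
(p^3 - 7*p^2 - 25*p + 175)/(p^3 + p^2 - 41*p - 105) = (p - 5)/(p + 3)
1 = 1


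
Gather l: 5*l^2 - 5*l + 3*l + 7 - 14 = 5*l^2 - 2*l - 7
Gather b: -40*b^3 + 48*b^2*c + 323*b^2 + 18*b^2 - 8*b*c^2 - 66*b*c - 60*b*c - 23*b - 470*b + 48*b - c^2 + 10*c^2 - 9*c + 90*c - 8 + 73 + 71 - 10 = -40*b^3 + b^2*(48*c + 341) + b*(-8*c^2 - 126*c - 445) + 9*c^2 + 81*c + 126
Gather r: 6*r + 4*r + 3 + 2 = 10*r + 5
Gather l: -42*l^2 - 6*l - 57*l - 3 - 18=-42*l^2 - 63*l - 21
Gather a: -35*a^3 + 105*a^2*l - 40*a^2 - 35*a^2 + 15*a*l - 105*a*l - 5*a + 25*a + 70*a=-35*a^3 + a^2*(105*l - 75) + a*(90 - 90*l)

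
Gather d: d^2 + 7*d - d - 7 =d^2 + 6*d - 7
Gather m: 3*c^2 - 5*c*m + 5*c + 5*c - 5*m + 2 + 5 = 3*c^2 + 10*c + m*(-5*c - 5) + 7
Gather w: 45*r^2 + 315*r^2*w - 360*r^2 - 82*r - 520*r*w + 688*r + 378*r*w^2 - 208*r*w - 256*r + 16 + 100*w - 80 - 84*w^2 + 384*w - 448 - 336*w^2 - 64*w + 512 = -315*r^2 + 350*r + w^2*(378*r - 420) + w*(315*r^2 - 728*r + 420)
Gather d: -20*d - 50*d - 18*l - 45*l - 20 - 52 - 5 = -70*d - 63*l - 77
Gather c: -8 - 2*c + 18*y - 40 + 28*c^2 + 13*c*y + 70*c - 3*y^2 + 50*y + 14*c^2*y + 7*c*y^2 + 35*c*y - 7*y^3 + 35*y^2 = c^2*(14*y + 28) + c*(7*y^2 + 48*y + 68) - 7*y^3 + 32*y^2 + 68*y - 48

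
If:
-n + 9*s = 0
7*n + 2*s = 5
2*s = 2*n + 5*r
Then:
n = 9/13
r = -16/65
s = 1/13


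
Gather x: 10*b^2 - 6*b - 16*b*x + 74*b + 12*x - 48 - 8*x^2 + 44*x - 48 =10*b^2 + 68*b - 8*x^2 + x*(56 - 16*b) - 96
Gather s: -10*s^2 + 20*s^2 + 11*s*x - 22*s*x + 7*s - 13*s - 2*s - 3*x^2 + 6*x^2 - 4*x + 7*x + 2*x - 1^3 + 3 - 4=10*s^2 + s*(-11*x - 8) + 3*x^2 + 5*x - 2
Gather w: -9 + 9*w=9*w - 9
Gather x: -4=-4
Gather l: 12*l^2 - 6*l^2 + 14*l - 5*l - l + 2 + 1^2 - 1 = 6*l^2 + 8*l + 2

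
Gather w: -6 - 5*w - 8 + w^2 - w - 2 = w^2 - 6*w - 16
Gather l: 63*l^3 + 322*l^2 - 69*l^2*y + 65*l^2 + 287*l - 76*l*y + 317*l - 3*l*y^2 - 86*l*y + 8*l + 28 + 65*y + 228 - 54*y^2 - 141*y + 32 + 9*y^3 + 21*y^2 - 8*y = 63*l^3 + l^2*(387 - 69*y) + l*(-3*y^2 - 162*y + 612) + 9*y^3 - 33*y^2 - 84*y + 288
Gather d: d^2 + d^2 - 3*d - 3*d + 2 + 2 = 2*d^2 - 6*d + 4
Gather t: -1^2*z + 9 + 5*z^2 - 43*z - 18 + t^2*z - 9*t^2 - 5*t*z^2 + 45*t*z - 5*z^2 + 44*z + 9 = t^2*(z - 9) + t*(-5*z^2 + 45*z)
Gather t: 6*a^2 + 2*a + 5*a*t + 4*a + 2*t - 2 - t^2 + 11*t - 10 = 6*a^2 + 6*a - t^2 + t*(5*a + 13) - 12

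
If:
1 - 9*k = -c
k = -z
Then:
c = -9*z - 1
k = -z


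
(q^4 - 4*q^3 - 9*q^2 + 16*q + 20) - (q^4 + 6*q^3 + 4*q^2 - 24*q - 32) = -10*q^3 - 13*q^2 + 40*q + 52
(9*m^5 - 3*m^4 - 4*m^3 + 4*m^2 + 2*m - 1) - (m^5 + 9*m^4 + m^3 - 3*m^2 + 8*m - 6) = 8*m^5 - 12*m^4 - 5*m^3 + 7*m^2 - 6*m + 5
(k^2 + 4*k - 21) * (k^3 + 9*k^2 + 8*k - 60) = k^5 + 13*k^4 + 23*k^3 - 217*k^2 - 408*k + 1260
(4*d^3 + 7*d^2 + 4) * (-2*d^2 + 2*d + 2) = -8*d^5 - 6*d^4 + 22*d^3 + 6*d^2 + 8*d + 8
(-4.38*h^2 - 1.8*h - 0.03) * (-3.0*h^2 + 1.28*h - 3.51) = 13.14*h^4 - 0.206399999999999*h^3 + 13.1598*h^2 + 6.2796*h + 0.1053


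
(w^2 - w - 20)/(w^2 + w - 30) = (w + 4)/(w + 6)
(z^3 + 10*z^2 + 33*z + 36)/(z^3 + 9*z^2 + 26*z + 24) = (z + 3)/(z + 2)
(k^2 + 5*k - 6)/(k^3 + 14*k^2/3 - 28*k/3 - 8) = 3*(k - 1)/(3*k^2 - 4*k - 4)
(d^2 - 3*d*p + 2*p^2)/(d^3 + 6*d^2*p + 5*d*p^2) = (d^2 - 3*d*p + 2*p^2)/(d*(d^2 + 6*d*p + 5*p^2))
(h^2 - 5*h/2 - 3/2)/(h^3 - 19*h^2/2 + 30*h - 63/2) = (2*h + 1)/(2*h^2 - 13*h + 21)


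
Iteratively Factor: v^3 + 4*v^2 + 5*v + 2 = (v + 1)*(v^2 + 3*v + 2) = (v + 1)*(v + 2)*(v + 1)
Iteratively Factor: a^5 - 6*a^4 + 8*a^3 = (a)*(a^4 - 6*a^3 + 8*a^2) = a^2*(a^3 - 6*a^2 + 8*a) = a^3*(a^2 - 6*a + 8) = a^3*(a - 4)*(a - 2)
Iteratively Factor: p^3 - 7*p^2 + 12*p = (p)*(p^2 - 7*p + 12) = p*(p - 3)*(p - 4)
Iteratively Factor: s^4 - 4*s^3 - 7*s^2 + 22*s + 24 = (s + 2)*(s^3 - 6*s^2 + 5*s + 12) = (s - 4)*(s + 2)*(s^2 - 2*s - 3) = (s - 4)*(s + 1)*(s + 2)*(s - 3)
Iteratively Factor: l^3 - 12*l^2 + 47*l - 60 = (l - 3)*(l^2 - 9*l + 20) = (l - 5)*(l - 3)*(l - 4)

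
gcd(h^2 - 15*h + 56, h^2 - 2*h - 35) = h - 7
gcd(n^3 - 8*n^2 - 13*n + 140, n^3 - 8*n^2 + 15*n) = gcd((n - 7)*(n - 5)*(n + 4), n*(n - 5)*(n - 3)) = n - 5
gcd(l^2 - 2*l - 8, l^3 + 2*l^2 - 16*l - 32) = l^2 - 2*l - 8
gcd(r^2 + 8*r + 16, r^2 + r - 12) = r + 4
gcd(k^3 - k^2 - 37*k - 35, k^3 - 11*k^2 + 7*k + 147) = k - 7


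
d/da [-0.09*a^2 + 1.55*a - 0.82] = 1.55 - 0.18*a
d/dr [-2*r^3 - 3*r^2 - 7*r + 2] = -6*r^2 - 6*r - 7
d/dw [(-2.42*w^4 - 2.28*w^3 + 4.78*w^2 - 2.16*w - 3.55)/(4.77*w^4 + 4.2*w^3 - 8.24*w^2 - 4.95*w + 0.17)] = (0.711600000000004*w^6 - 5.7196*w^5 + 65.5578*w^4 + 106.8044*w^3 + 2.1078*w^2 - 56.8788*w - 17.9397)/(22.7529*w^8 + 40.068*w^7 - 60.9696*w^6 - 116.439*w^5 + 27.9394*w^4 + 83.004*w^3 + 21.7009*w^2 - 1.683*w + 0.0289)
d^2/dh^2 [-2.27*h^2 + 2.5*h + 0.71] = -4.54000000000000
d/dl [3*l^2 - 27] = 6*l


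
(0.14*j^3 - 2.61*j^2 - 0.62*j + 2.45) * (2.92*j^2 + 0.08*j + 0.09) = 0.4088*j^5 - 7.61*j^4 - 2.0066*j^3 + 6.8695*j^2 + 0.1402*j + 0.2205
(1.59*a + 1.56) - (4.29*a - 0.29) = 1.85 - 2.7*a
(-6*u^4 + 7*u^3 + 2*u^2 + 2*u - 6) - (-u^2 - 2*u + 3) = -6*u^4 + 7*u^3 + 3*u^2 + 4*u - 9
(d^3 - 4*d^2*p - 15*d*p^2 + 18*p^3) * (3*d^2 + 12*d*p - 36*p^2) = 3*d^5 - 129*d^3*p^2 + 18*d^2*p^3 + 756*d*p^4 - 648*p^5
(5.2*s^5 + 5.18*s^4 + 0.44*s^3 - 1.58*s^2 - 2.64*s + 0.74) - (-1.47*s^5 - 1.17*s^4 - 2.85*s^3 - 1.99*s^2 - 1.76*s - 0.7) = 6.67*s^5 + 6.35*s^4 + 3.29*s^3 + 0.41*s^2 - 0.88*s + 1.44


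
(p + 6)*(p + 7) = p^2 + 13*p + 42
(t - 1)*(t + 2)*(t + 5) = t^3 + 6*t^2 + 3*t - 10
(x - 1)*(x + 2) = x^2 + x - 2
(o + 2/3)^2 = o^2 + 4*o/3 + 4/9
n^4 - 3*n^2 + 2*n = n*(n - 1)^2*(n + 2)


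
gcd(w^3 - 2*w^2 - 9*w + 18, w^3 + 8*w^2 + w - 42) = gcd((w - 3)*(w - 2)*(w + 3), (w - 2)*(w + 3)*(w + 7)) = w^2 + w - 6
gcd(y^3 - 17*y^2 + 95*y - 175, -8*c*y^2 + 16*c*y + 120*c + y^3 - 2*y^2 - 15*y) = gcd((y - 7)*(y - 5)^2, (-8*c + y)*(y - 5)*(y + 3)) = y - 5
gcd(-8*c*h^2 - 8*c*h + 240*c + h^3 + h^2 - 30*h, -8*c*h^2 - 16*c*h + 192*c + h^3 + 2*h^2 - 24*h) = 8*c*h + 48*c - h^2 - 6*h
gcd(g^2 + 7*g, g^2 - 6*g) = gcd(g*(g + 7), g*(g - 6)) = g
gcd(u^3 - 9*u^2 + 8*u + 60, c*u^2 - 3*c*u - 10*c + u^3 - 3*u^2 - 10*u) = u^2 - 3*u - 10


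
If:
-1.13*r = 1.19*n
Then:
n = -0.949579831932773*r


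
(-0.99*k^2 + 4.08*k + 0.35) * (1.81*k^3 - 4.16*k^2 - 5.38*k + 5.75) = -1.7919*k^5 + 11.5032*k^4 - 11.0131*k^3 - 29.0989*k^2 + 21.577*k + 2.0125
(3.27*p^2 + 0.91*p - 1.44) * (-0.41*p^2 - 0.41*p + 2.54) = -1.3407*p^4 - 1.7138*p^3 + 8.5231*p^2 + 2.9018*p - 3.6576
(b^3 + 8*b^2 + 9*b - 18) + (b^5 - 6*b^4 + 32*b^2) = b^5 - 6*b^4 + b^3 + 40*b^2 + 9*b - 18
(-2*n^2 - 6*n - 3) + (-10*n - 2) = -2*n^2 - 16*n - 5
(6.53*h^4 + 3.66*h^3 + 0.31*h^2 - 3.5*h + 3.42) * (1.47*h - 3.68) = 9.5991*h^5 - 18.6502*h^4 - 13.0131*h^3 - 6.2858*h^2 + 17.9074*h - 12.5856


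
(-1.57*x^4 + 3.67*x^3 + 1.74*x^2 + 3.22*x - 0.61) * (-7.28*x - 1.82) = 11.4296*x^5 - 23.8602*x^4 - 19.3466*x^3 - 26.6084*x^2 - 1.4196*x + 1.1102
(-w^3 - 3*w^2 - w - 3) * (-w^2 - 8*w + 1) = w^5 + 11*w^4 + 24*w^3 + 8*w^2 + 23*w - 3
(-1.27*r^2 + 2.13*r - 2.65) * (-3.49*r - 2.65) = 4.4323*r^3 - 4.0682*r^2 + 3.604*r + 7.0225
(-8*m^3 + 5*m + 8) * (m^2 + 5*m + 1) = -8*m^5 - 40*m^4 - 3*m^3 + 33*m^2 + 45*m + 8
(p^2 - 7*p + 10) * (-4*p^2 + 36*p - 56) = -4*p^4 + 64*p^3 - 348*p^2 + 752*p - 560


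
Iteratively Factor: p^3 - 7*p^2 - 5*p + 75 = (p - 5)*(p^2 - 2*p - 15) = (p - 5)^2*(p + 3)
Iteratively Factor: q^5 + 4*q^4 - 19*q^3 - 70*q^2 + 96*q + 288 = (q - 3)*(q^4 + 7*q^3 + 2*q^2 - 64*q - 96) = (q - 3)*(q + 2)*(q^3 + 5*q^2 - 8*q - 48) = (q - 3)^2*(q + 2)*(q^2 + 8*q + 16) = (q - 3)^2*(q + 2)*(q + 4)*(q + 4)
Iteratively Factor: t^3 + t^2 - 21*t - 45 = (t - 5)*(t^2 + 6*t + 9) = (t - 5)*(t + 3)*(t + 3)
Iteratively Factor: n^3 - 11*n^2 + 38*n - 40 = (n - 4)*(n^2 - 7*n + 10) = (n - 4)*(n - 2)*(n - 5)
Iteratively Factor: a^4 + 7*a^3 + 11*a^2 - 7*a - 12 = (a + 3)*(a^3 + 4*a^2 - a - 4) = (a - 1)*(a + 3)*(a^2 + 5*a + 4) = (a - 1)*(a + 3)*(a + 4)*(a + 1)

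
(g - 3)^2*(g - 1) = g^3 - 7*g^2 + 15*g - 9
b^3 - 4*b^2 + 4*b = b*(b - 2)^2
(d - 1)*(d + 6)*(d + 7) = d^3 + 12*d^2 + 29*d - 42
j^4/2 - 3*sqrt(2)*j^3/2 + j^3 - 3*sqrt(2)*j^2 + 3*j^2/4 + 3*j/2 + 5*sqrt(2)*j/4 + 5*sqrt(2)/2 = (j/2 + 1)*(j - 5*sqrt(2)/2)*(j - sqrt(2))*(j + sqrt(2)/2)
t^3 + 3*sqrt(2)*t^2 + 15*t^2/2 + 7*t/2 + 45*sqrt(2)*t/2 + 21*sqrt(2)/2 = (t + 1/2)*(t + 7)*(t + 3*sqrt(2))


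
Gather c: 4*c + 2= 4*c + 2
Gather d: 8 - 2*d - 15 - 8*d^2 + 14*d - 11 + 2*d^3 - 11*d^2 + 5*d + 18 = 2*d^3 - 19*d^2 + 17*d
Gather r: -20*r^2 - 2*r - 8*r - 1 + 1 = -20*r^2 - 10*r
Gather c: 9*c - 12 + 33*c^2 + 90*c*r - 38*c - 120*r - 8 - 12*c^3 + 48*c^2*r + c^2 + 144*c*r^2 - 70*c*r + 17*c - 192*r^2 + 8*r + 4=-12*c^3 + c^2*(48*r + 34) + c*(144*r^2 + 20*r - 12) - 192*r^2 - 112*r - 16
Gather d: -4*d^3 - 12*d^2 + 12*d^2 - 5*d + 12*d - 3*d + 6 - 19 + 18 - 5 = -4*d^3 + 4*d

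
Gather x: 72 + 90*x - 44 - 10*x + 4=80*x + 32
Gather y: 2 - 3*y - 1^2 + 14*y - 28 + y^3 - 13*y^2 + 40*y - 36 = y^3 - 13*y^2 + 51*y - 63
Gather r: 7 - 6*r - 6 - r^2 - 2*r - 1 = -r^2 - 8*r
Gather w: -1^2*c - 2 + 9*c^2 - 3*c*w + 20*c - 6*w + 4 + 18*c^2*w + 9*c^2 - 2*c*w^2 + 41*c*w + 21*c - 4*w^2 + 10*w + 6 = 18*c^2 + 40*c + w^2*(-2*c - 4) + w*(18*c^2 + 38*c + 4) + 8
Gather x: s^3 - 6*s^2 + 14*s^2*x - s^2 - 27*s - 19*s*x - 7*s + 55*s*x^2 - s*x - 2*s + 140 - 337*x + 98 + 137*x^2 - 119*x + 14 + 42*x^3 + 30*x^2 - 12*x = s^3 - 7*s^2 - 36*s + 42*x^3 + x^2*(55*s + 167) + x*(14*s^2 - 20*s - 468) + 252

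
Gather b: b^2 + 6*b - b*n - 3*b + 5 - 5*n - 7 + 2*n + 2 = b^2 + b*(3 - n) - 3*n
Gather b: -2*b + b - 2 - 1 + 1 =-b - 2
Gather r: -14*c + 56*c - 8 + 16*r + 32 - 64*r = 42*c - 48*r + 24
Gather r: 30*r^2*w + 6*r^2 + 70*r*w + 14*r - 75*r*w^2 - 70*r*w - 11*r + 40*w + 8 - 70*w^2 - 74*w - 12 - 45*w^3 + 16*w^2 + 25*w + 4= r^2*(30*w + 6) + r*(3 - 75*w^2) - 45*w^3 - 54*w^2 - 9*w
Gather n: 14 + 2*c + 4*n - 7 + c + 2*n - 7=3*c + 6*n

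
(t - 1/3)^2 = t^2 - 2*t/3 + 1/9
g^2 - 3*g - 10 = (g - 5)*(g + 2)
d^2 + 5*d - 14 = (d - 2)*(d + 7)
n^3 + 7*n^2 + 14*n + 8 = (n + 1)*(n + 2)*(n + 4)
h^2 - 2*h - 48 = (h - 8)*(h + 6)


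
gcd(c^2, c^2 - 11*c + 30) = 1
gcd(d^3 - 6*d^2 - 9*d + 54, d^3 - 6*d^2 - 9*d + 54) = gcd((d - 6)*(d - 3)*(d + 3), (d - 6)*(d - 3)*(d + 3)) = d^3 - 6*d^2 - 9*d + 54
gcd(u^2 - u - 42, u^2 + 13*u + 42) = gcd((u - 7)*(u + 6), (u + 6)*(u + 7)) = u + 6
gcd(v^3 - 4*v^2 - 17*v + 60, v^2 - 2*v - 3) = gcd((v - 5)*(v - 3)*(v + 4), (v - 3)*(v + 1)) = v - 3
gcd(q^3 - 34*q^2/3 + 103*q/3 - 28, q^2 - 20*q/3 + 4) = 1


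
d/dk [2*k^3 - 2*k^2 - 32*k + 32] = 6*k^2 - 4*k - 32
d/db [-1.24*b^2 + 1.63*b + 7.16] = 1.63 - 2.48*b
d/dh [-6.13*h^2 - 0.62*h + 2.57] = -12.26*h - 0.62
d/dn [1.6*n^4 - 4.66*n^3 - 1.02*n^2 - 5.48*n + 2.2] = 6.4*n^3 - 13.98*n^2 - 2.04*n - 5.48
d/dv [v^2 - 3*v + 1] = 2*v - 3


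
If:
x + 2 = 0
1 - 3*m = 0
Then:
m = 1/3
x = -2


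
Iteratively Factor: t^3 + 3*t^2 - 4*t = (t)*(t^2 + 3*t - 4) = t*(t + 4)*(t - 1)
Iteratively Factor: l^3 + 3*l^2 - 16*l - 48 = (l - 4)*(l^2 + 7*l + 12) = (l - 4)*(l + 3)*(l + 4)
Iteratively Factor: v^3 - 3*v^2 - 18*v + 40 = (v - 2)*(v^2 - v - 20) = (v - 5)*(v - 2)*(v + 4)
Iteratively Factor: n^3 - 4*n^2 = (n)*(n^2 - 4*n) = n*(n - 4)*(n)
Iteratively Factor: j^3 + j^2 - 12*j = (j)*(j^2 + j - 12) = j*(j + 4)*(j - 3)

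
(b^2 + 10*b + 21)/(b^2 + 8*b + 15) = (b + 7)/(b + 5)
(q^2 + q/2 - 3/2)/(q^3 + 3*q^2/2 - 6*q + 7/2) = (2*q + 3)/(2*q^2 + 5*q - 7)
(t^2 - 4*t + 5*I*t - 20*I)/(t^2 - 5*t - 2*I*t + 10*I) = (t^2 + t*(-4 + 5*I) - 20*I)/(t^2 - t*(5 + 2*I) + 10*I)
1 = 1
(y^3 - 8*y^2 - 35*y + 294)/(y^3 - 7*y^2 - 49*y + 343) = (y + 6)/(y + 7)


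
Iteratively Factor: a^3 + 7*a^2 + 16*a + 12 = (a + 2)*(a^2 + 5*a + 6) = (a + 2)*(a + 3)*(a + 2)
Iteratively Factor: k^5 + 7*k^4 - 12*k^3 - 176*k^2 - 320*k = (k + 4)*(k^4 + 3*k^3 - 24*k^2 - 80*k) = (k + 4)^2*(k^3 - k^2 - 20*k) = (k - 5)*(k + 4)^2*(k^2 + 4*k) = (k - 5)*(k + 4)^3*(k)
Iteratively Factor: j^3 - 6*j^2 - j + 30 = (j - 5)*(j^2 - j - 6) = (j - 5)*(j + 2)*(j - 3)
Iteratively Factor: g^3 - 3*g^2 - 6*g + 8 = (g - 1)*(g^2 - 2*g - 8) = (g - 1)*(g + 2)*(g - 4)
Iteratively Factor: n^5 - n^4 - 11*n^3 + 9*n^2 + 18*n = (n)*(n^4 - n^3 - 11*n^2 + 9*n + 18) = n*(n - 3)*(n^3 + 2*n^2 - 5*n - 6) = n*(n - 3)*(n + 1)*(n^2 + n - 6) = n*(n - 3)*(n - 2)*(n + 1)*(n + 3)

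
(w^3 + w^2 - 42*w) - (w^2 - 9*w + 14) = w^3 - 33*w - 14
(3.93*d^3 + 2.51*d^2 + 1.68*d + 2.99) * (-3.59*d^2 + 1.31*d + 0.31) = -14.1087*d^5 - 3.8626*d^4 - 1.5248*d^3 - 7.7552*d^2 + 4.4377*d + 0.9269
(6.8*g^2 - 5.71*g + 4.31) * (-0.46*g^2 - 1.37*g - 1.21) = -3.128*g^4 - 6.6894*g^3 - 2.3879*g^2 + 1.0044*g - 5.2151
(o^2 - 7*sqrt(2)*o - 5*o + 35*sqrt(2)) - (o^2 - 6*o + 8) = -7*sqrt(2)*o + o - 8 + 35*sqrt(2)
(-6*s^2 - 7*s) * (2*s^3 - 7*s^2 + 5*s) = -12*s^5 + 28*s^4 + 19*s^3 - 35*s^2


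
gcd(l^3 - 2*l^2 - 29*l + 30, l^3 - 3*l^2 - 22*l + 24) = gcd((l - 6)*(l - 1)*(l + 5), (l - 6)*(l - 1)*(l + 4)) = l^2 - 7*l + 6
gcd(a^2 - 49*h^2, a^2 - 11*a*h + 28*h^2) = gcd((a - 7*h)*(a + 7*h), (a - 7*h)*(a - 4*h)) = a - 7*h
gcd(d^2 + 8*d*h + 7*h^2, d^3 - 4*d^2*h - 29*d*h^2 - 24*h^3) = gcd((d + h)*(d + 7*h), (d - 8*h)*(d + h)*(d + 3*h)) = d + h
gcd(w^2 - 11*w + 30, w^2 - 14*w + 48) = w - 6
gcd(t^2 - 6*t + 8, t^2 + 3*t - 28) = t - 4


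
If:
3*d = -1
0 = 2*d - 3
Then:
No Solution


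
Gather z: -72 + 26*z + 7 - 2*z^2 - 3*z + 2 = -2*z^2 + 23*z - 63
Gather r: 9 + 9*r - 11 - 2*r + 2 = 7*r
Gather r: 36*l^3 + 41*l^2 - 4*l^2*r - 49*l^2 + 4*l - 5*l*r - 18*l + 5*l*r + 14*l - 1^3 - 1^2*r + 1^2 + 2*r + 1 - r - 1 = 36*l^3 - 4*l^2*r - 8*l^2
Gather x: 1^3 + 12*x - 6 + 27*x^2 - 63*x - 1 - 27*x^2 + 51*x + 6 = 0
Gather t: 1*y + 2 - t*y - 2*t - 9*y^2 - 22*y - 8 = t*(-y - 2) - 9*y^2 - 21*y - 6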